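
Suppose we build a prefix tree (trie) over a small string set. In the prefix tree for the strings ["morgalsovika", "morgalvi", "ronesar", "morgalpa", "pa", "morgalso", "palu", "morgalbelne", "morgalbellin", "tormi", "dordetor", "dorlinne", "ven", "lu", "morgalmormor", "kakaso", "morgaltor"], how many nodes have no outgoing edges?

15

Leaves are exactly the stored words that no other stored word extends.
Those words: "dordetor", "dorlinne", "kakaso", "lu", "morgalbellin", "morgalbelne", "morgalmormor", "morgalpa", "morgalsovika", "morgaltor", "morgalvi", "palu", "ronesar", "tormi", "ven"
Leaf count: 15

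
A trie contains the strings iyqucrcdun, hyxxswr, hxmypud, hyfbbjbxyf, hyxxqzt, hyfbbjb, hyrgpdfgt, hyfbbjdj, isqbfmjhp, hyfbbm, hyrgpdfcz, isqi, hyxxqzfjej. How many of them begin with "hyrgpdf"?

2

Traverse to the node for "hyrgpdf", then collect every word in that subtree.
Words under "hyrgpdf": hyrgpdfcz, hyrgpdfgt
Count: 2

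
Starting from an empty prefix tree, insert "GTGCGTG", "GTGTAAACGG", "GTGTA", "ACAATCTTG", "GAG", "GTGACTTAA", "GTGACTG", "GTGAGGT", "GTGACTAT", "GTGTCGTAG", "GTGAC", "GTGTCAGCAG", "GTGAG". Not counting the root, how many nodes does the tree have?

Count nodes per top-level branch (shared prefixes stored once):
  'A'-branch (ACAATCTTG): 9 nodes
  'G'-branch (GAG, GTGAC, GTGACTAT, GTGACTG, GTGACTTAA, GTGAG, GTGAGGT, GTGCGTG, GTGTA, GTGTAAACGG, GTGTCAGCAG, GTGTCGTAG): 38 nodes
Sum: 47

47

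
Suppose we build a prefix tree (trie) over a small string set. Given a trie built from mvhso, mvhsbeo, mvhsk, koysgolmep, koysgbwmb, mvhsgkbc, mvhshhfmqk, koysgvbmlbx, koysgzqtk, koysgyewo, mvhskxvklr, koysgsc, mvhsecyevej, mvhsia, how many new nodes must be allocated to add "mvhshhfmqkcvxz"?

4

"mvhshhfmqk" is already a path in the trie; the remaining "cvxz" must be added.
New nodes needed: |"mvhshhfmqkcvxz"| − 10 = 14 − 10 = 4.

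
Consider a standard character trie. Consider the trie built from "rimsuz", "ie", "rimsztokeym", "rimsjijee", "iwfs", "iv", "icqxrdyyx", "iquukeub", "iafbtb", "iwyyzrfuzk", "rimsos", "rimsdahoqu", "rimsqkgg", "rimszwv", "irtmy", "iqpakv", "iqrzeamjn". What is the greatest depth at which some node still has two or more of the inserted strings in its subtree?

5

Look for the deepest trie node that still has at least two words in its subtree.
e.g. "rimsztokeym" and "rimszwv" share the prefix "rimsz" of length 5; no pair shares a longer one.
Longest shared-prefix length: 5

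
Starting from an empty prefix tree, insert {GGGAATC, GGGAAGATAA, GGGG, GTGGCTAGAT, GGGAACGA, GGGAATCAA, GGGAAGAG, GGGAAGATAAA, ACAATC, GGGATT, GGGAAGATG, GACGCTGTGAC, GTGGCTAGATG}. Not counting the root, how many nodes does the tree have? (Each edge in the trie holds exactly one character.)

Count nodes per top-level branch (shared prefixes stored once):
  'A'-branch (ACAATC): 6 nodes
  'G'-branch (GACGCTGTGAC, GGGAACGA, GGGAAGAG, GGGAAGATAA, GGGAAGATAAA, GGGAAGATG, GGGAATC, GGGAATCAA, GGGATT, GGGG, GTGGCTAGAT, GTGGCTAGATG): 43 nodes
Sum: 49

49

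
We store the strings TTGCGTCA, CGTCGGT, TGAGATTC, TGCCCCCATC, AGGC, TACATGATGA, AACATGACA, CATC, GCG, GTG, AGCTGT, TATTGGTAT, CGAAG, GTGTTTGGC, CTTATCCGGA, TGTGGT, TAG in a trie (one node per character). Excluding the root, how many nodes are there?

93

Insert word by word; a character creates a node only if that edge doesn't already exist:
  "TTGCGTCA" → 8 new (T, T, G, C, G, T, C, A)
  "CGTCGGT" → 7 new (C, G, T, C, G, G, T)
  "TGAGATTC" → prefix "T" already present; 7 new (G, A, G, A, T, T, C)
  "TGCCCCCATC" → prefix "TG" already present; 8 new (C, C, C, C, C, A, T, C)
  "AGGC" → 4 new (A, G, G, C)
  "TACATGATGA" → prefix "T" already present; 9 new (A, C, A, T, G, A, T, G, A)
  "AACATGACA" → prefix "A" already present; 8 new (A, C, A, T, G, A, C, A)
  "CATC" → prefix "C" already present; 3 new (A, T, C)
  "GCG" → 3 new (G, C, G)
  "GTG" → prefix "G" already present; 2 new (T, G)
  "AGCTGT" → prefix "AG" already present; 4 new (C, T, G, T)
  "TATTGGTAT" → prefix "TA" already present; 7 new (T, T, G, G, T, A, T)
  "CGAAG" → prefix "CG" already present; 3 new (A, A, G)
  "GTGTTTGGC" → prefix "GTG" already present; 6 new (T, T, T, G, G, C)
  "CTTATCCGGA" → prefix "C" already present; 9 new (T, T, A, T, C, C, G, G, A)
  "TGTGGT" → prefix "TG" already present; 4 new (T, G, G, T)
  "TAG" → prefix "TA" already present; 1 new (G)
Total nodes = 8 + 7 + 7 + 8 + 4 + 9 + 8 + 3 + 3 + 2 + 4 + 7 + 3 + 6 + 9 + 4 + 1 = 93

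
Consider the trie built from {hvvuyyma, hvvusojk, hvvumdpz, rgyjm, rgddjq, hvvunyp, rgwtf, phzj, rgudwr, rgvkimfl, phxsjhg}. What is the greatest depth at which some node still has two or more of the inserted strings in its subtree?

The deepest shared node is where two words last agree before diverging.
e.g. "hvvumdpz" and "hvvunyp" share the prefix "hvvu" of length 4; no pair shares a longer one.
Longest shared-prefix length: 4

4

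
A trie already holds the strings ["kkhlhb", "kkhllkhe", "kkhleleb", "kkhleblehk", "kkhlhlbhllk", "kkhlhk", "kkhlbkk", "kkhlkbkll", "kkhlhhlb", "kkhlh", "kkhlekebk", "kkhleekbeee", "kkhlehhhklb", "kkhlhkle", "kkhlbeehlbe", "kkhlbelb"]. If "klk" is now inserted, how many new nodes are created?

2

"k" is already a path in the trie; the remaining "lk" must be added.
New nodes needed: |"klk"| − 1 = 3 − 1 = 2.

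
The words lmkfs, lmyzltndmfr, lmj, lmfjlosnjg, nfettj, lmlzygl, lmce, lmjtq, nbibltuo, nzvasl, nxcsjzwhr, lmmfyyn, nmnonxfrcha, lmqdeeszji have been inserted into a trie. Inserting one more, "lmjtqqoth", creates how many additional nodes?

The longest prefix of "lmjtqqoth" already in the trie is "lmjtq" (length 5).
So 9 − 5 = 4 new nodes.

4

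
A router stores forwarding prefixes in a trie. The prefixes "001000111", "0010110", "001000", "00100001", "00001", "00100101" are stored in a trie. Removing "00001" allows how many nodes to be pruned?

After clearing the end-marker at "00001", prune upward until reaching a node still needed by another word.
The suffix "001" (3 nodes) is used only by "00001"; the node for "00" still has the child "1", so pruning stops there.
Nodes removed: 3

3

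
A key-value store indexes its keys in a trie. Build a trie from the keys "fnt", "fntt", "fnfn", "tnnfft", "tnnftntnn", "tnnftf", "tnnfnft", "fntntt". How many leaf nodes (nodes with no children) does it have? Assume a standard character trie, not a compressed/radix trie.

Leaves are exactly the stored words that no other stored word extends.
Those words: "fnfn", "fntntt", "fntt", "tnnfft", "tnnfnft", "tnnftf", "tnnftntnn"
Leaf count: 7

7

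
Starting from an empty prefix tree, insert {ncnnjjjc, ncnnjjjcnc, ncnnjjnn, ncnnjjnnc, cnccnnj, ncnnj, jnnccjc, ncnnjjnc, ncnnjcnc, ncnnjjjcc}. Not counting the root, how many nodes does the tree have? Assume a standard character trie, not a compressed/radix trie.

Insert word by word; a character creates a node only if that edge doesn't already exist:
  "ncnnjjjc" → 8 new (n, c, n, n, j, j, j, c)
  "ncnnjjjcnc" → prefix "ncnnjjjc" already present; 2 new (n, c)
  "ncnnjjnn" → prefix "ncnnjj" already present; 2 new (n, n)
  "ncnnjjnnc" → prefix "ncnnjjnn" already present; 1 new (c)
  "cnccnnj" → 7 new (c, n, c, c, n, n, j)
  "ncnnj" → prefix "ncnnj" already present; 0 new (none)
  "jnnccjc" → 7 new (j, n, n, c, c, j, c)
  "ncnnjjnc" → prefix "ncnnjjn" already present; 1 new (c)
  "ncnnjcnc" → prefix "ncnnj" already present; 3 new (c, n, c)
  "ncnnjjjcc" → prefix "ncnnjjjc" already present; 1 new (c)
Total nodes = 8 + 2 + 2 + 1 + 7 + 0 + 7 + 1 + 3 + 1 = 32

32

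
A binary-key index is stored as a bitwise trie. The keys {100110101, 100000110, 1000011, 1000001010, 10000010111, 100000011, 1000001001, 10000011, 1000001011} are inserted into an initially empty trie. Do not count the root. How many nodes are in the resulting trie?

27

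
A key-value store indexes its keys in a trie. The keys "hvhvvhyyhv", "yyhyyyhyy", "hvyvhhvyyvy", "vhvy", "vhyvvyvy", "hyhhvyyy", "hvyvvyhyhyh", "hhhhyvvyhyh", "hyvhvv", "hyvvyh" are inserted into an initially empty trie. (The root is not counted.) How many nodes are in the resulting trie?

Insert word by word; a character creates a node only if that edge doesn't already exist:
  "hvhvvhyyhv" → 10 new (h, v, h, v, v, h, y, y, h, v)
  "yyhyyyhyy" → 9 new (y, y, h, y, y, y, h, y, y)
  "hvyvhhvyyvy" → prefix "hv" already present; 9 new (y, v, h, h, v, y, y, v, y)
  "vhvy" → 4 new (v, h, v, y)
  "vhyvvyvy" → prefix "vh" already present; 6 new (y, v, v, y, v, y)
  "hyhhvyyy" → prefix "h" already present; 7 new (y, h, h, v, y, y, y)
  "hvyvvyhyhyh" → prefix "hvyv" already present; 7 new (v, y, h, y, h, y, h)
  "hhhhyvvyhyh" → prefix "h" already present; 10 new (h, h, h, y, v, v, y, h, y, h)
  "hyvhvv" → prefix "hy" already present; 4 new (v, h, v, v)
  "hyvvyh" → prefix "hyv" already present; 3 new (v, y, h)
Total nodes = 10 + 9 + 9 + 4 + 6 + 7 + 7 + 10 + 4 + 3 = 69

69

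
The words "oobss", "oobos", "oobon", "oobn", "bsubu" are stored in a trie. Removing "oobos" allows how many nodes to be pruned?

1

Walk "oobos" from the leaf back toward the root, removing each node that no remaining word uses.
The suffix "s" (1 node) is used only by "oobos"; the node for "oobo" still has the child "n", so pruning stops there.
Nodes removed: 1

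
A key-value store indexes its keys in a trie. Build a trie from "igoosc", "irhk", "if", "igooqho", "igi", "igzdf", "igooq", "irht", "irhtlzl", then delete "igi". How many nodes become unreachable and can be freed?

1

A node on "igi"'s path can go only if nothing else ends at it or branches off below it.
The suffix "i" (1 node) is used only by "igi"; the node for "ig" still has the child "o", so pruning stops there.
Nodes removed: 1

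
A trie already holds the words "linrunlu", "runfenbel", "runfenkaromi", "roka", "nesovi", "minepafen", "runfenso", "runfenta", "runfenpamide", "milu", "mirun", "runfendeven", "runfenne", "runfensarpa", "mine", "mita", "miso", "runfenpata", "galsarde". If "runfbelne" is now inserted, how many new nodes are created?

The longest prefix of "runfbelne" already in the trie is "runf" (length 4).
So 9 − 4 = 5 new nodes.

5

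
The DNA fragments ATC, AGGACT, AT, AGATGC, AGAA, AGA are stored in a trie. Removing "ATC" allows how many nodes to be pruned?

A node on "ATC"'s path can go only if nothing else ends at it or branches off below it.
The suffix "C" (1 node) is used only by "ATC"; "AT" is itself a stored word, so pruning stops there.
Nodes removed: 1

1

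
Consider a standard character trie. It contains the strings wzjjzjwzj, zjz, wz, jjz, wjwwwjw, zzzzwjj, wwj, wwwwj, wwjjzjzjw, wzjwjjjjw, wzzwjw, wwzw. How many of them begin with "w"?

9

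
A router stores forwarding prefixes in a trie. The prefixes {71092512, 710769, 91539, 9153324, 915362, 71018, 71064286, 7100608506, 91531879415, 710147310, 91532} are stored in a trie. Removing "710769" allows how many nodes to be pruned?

A node on "710769"'s path can go only if nothing else ends at it or branches off below it.
The suffix "769" (3 nodes) is used only by "710769"; the node for "710" still has the child "9", so pruning stops there.
Nodes removed: 3

3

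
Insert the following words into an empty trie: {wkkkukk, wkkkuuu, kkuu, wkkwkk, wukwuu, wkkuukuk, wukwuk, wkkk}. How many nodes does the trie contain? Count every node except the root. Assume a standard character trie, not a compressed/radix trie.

Count nodes per top-level branch (shared prefixes stored once):
  'k'-branch (kkuu): 4 nodes
  'w'-branch (wkkk, wkkkukk, wkkkuuu, wkkuukuk, wkkwkk, wukwuk, wukwuu): 23 nodes
Sum: 27

27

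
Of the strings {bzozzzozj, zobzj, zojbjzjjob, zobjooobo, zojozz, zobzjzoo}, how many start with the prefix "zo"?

5

Traverse to the node for "zo", then collect every word in that subtree.
Matches: "zobjooobo", "zobzj", "zobzjzoo", "zojbjzjjob", "zojozz"
Count: 5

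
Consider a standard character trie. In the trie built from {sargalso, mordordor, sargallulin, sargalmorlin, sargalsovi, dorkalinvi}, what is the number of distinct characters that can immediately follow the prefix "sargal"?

3

The children of the "sargal" node are the distinct next characters among strings starting with "sargal".
Distinct next characters after "sargal": l, m, s.
That node has 3 child edges.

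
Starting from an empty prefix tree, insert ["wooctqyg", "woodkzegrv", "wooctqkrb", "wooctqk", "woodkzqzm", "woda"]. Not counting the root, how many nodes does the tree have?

Count nodes per top-level branch (shared prefixes stored once):
  'w'-branch (woda, wooctqk, wooctqkrb, wooctqyg, woodkzegrv, woodkzqzm): 23 nodes
Sum: 23

23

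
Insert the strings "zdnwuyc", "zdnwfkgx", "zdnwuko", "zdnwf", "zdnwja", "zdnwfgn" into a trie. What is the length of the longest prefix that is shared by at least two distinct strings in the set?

Equivalently: take the maximum, over all pairs, of their longest common prefix length.
e.g. "zdnwf" and "zdnwfgn" share the prefix "zdnwf" of length 5; no pair shares a longer one.
Longest shared-prefix length: 5

5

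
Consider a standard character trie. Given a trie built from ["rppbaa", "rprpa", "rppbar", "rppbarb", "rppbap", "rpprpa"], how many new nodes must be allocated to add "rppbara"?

The longest prefix of "rppbara" already in the trie is "rppbar" (length 6).
So 7 − 6 = 1 new nodes.

1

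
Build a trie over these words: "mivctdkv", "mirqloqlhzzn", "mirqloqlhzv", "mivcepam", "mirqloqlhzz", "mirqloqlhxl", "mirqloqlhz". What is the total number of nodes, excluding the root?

For each word, the new-node count is its length minus the longest prefix already in the trie:
  "mivctdkv" → 8 new (m, i, v, c, t, d, k, v)
  "mirqloqlhzzn" → prefix "mi" already present; 10 new (r, q, l, o, q, l, h, z, z, n)
  "mirqloqlhzv" → prefix "mirqloqlhz" already present; 1 new (v)
  "mivcepam" → prefix "mivc" already present; 4 new (e, p, a, m)
  "mirqloqlhzz" → prefix "mirqloqlhzz" already present; 0 new (none)
  "mirqloqlhxl" → prefix "mirqloqlh" already present; 2 new (x, l)
  "mirqloqlhz" → prefix "mirqloqlhz" already present; 0 new (none)
Total nodes = 8 + 10 + 1 + 4 + 0 + 2 + 0 = 25

25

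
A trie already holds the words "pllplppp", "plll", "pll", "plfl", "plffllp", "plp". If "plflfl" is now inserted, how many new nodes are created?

The longest prefix of "plflfl" already in the trie is "plfl" (length 4).
So 6 − 4 = 2 new nodes.

2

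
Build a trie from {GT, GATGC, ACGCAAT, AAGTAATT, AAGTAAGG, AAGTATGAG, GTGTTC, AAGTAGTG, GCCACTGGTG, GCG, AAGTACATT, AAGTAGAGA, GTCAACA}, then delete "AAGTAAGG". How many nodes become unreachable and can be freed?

After clearing the end-marker at "AAGTAAGG", prune upward until reaching a node still needed by another word.
The suffix "GG" (2 nodes) is used only by "AAGTAAGG"; the node for "AAGTAA" still has the child "T", so pruning stops there.
Nodes removed: 2

2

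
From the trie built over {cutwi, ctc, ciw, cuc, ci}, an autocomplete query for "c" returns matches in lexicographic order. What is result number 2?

ciw

Words with prefix "c", in lexicographic order: "ci", "ciw", "ctc", "cuc", "cutwi"
Position 2: ciw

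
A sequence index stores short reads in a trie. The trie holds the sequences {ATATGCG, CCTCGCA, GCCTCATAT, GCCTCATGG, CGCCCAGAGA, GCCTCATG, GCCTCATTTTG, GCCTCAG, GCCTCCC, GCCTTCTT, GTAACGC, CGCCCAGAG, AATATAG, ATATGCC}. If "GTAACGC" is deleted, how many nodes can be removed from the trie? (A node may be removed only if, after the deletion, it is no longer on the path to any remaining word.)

A node on "GTAACGC"'s path can go only if nothing else ends at it or branches off below it.
The suffix "TAACGC" (6 nodes) is used only by "GTAACGC"; the node for "G" still has the child "C", so pruning stops there.
Nodes removed: 6

6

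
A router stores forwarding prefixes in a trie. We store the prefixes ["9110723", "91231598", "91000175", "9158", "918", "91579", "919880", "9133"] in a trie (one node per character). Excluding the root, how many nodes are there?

Insert word by word; a character creates a node only if that edge doesn't already exist:
  "9110723" → 7 new (9, 1, 1, 0, 7, 2, 3)
  "91231598" → prefix "91" already present; 6 new (2, 3, 1, 5, 9, 8)
  "91000175" → prefix "91" already present; 6 new (0, 0, 0, 1, 7, 5)
  "9158" → prefix "91" already present; 2 new (5, 8)
  "918" → prefix "91" already present; 1 new (8)
  "91579" → prefix "915" already present; 2 new (7, 9)
  "919880" → prefix "91" already present; 4 new (9, 8, 8, 0)
  "9133" → prefix "91" already present; 2 new (3, 3)
Total nodes = 7 + 6 + 6 + 2 + 1 + 2 + 4 + 2 = 30

30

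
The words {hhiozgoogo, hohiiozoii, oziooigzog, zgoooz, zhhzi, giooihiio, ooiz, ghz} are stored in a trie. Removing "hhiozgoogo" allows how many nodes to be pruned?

Walk "hhiozgoogo" from the leaf back toward the root, removing each node that no remaining word uses.
The suffix "hiozgoogo" (9 nodes) is used only by "hhiozgoogo"; the node for "h" still has the child "o", so pruning stops there.
Nodes removed: 9

9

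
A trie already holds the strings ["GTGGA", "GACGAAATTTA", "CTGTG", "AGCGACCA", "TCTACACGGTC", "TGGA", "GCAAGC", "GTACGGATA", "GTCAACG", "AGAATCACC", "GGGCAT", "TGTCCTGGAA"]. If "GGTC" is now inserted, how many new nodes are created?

2

Walking "GGTC" from the root, the first 2 characters ("GG") follow existing edges; "T" is the first miss.
So 4 − 2 = 2 new nodes.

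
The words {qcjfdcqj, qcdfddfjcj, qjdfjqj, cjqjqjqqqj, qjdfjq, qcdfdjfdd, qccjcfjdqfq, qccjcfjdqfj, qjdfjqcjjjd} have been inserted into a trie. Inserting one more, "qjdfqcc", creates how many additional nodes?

The longest prefix of "qjdfqcc" already in the trie is "qjdf" (length 4).
New nodes needed: |"qjdfqcc"| − 4 = 7 − 4 = 3.

3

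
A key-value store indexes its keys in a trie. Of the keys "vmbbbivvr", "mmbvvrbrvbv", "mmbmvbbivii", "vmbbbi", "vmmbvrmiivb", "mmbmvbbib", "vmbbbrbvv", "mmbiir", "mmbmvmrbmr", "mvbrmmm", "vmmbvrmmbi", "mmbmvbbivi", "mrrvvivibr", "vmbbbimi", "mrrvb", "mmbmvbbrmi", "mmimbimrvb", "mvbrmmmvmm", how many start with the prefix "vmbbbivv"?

1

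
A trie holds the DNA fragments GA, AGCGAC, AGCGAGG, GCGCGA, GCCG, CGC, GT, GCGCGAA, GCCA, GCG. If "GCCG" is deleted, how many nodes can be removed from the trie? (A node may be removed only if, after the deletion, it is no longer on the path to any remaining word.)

1

Walk "GCCG" from the leaf back toward the root, removing each node that no remaining word uses.
The suffix "G" (1 node) is used only by "GCCG"; the node for "GCC" still has the child "A", so pruning stops there.
Nodes removed: 1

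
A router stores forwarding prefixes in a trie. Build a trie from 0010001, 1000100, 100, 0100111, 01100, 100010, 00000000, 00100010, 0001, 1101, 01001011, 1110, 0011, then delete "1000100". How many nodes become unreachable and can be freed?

Walk "1000100" from the leaf back toward the root, removing each node that no remaining word uses.
The suffix "0" (1 node) is used only by "1000100"; "100010" is itself a stored word, so pruning stops there.
Nodes removed: 1

1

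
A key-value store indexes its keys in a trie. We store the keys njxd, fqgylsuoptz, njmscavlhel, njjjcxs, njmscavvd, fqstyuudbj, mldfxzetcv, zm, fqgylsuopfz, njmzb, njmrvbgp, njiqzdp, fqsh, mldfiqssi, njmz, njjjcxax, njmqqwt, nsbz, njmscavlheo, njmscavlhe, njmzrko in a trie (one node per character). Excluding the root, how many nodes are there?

Insert word by word; a character creates a node only if that edge doesn't already exist:
  "njxd" → 4 new (n, j, x, d)
  "fqgylsuoptz" → 11 new (f, q, g, y, l, s, u, o, p, t, z)
  "njmscavlhel" → prefix "nj" already present; 9 new (m, s, c, a, v, l, h, e, l)
  "njjjcxs" → prefix "nj" already present; 5 new (j, j, c, x, s)
  "njmscavvd" → prefix "njmscav" already present; 2 new (v, d)
  "fqstyuudbj" → prefix "fq" already present; 8 new (s, t, y, u, u, d, b, j)
  "mldfxzetcv" → 10 new (m, l, d, f, x, z, e, t, c, v)
  "zm" → 2 new (z, m)
  "fqgylsuopfz" → prefix "fqgylsuop" already present; 2 new (f, z)
  "njmzb" → prefix "njm" already present; 2 new (z, b)
  "njmrvbgp" → prefix "njm" already present; 5 new (r, v, b, g, p)
  "njiqzdp" → prefix "nj" already present; 5 new (i, q, z, d, p)
  "fqsh" → prefix "fqs" already present; 1 new (h)
  "mldfiqssi" → prefix "mldf" already present; 5 new (i, q, s, s, i)
  "njmz" → prefix "njmz" already present; 0 new (none)
  "njjjcxax" → prefix "njjjcx" already present; 2 new (a, x)
  "njmqqwt" → prefix "njm" already present; 4 new (q, q, w, t)
  "nsbz" → prefix "n" already present; 3 new (s, b, z)
  "njmscavlheo" → prefix "njmscavlhe" already present; 1 new (o)
  "njmscavlhe" → prefix "njmscavlhe" already present; 0 new (none)
  "njmzrko" → prefix "njmz" already present; 3 new (r, k, o)
Total nodes = 4 + 11 + 9 + 5 + 2 + 8 + 10 + 2 + 2 + 2 + 5 + 5 + 1 + 5 + 0 + 2 + 4 + 3 + 1 + 0 + 3 = 84

84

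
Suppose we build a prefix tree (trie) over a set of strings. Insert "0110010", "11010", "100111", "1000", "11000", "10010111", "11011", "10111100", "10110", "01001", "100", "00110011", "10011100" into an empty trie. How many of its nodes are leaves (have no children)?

A leaf is a node with no children — equivalently, the end of a word that is not a proper prefix of any other stored word.
Those words: "00110011", "01001", "0110010", "1000", "10010111", "10011100", "10110", "10111100", "11000", "11010", "11011"
Leaf count: 11

11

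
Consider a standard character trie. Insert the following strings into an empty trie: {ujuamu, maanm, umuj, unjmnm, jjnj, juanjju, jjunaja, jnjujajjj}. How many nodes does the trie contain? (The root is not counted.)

42

Count nodes per top-level branch (shared prefixes stored once):
  'j'-branch (jjnj, jjunaja, jnjujajjj, juanjju): 23 nodes
  'm'-branch (maanm): 5 nodes
  'u'-branch (ujuamu, umuj, unjmnm): 14 nodes
Sum: 42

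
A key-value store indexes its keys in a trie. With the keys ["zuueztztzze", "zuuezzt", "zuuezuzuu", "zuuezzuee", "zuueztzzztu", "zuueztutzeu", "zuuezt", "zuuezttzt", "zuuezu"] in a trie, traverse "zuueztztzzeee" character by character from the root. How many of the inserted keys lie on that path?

Traverse "zuueztztzzeee" character by character; count nodes along the way that are marked as word ends.
Prefixes of the query that are stored words: "zuuezt", "zuueztztzze"
Count: 2

2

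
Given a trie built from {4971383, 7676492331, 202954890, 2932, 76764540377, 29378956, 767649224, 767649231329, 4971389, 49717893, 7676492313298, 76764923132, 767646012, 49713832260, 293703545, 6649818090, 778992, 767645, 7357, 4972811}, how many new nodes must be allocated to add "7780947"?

4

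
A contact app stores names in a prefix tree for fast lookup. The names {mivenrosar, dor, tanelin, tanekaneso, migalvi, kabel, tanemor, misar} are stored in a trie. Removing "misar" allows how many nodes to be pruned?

3

A node on "misar"'s path can go only if nothing else ends at it or branches off below it.
The suffix "sar" (3 nodes) is used only by "misar"; the node for "mi" still has the child "v", so pruning stops there.
Nodes removed: 3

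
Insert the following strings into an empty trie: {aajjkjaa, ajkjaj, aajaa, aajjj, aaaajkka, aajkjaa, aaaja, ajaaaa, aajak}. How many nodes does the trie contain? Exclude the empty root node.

Count nodes per top-level branch (shared prefixes stored once):
  'a'-branch (aaaajkka, aaaja, aajaa, aajak, aajjj, aajjkjaa, aajkjaa, ajaaaa, ajkjaj): 33 nodes
Sum: 33

33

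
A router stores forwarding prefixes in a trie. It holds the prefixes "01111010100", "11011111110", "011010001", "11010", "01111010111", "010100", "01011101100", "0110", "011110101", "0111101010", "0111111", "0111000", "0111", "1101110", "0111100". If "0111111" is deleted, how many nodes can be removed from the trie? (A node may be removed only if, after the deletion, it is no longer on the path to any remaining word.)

A node on "0111111"'s path can go only if nothing else ends at it or branches off below it.
The suffix "11" (2 nodes) is used only by "0111111"; the node for "01111" still has the child "0", so pruning stops there.
Nodes removed: 2

2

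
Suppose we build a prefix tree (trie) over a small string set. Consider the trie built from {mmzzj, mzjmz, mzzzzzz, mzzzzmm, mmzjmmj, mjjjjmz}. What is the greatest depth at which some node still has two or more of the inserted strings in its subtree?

Look for the deepest trie node that still has at least two words in its subtree.
e.g. "mzzzzmm" and "mzzzzzz" share the prefix "mzzzz" of length 5; no pair shares a longer one.
Longest shared-prefix length: 5

5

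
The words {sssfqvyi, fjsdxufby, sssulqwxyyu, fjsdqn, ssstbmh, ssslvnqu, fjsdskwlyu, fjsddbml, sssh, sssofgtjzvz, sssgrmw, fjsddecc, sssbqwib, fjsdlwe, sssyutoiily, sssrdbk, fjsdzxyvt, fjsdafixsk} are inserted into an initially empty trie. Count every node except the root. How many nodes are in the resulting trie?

93

For each word, the new-node count is its length minus the longest prefix already in the trie:
  "sssfqvyi" → 8 new (s, s, s, f, q, v, y, i)
  "fjsdxufby" → 9 new (f, j, s, d, x, u, f, b, y)
  "sssulqwxyyu" → prefix "sss" already present; 8 new (u, l, q, w, x, y, y, u)
  "fjsdqn" → prefix "fjsd" already present; 2 new (q, n)
  "ssstbmh" → prefix "sss" already present; 4 new (t, b, m, h)
  "ssslvnqu" → prefix "sss" already present; 5 new (l, v, n, q, u)
  "fjsdskwlyu" → prefix "fjsd" already present; 6 new (s, k, w, l, y, u)
  "fjsddbml" → prefix "fjsd" already present; 4 new (d, b, m, l)
  "sssh" → prefix "sss" already present; 1 new (h)
  "sssofgtjzvz" → prefix "sss" already present; 8 new (o, f, g, t, j, z, v, z)
  "sssgrmw" → prefix "sss" already present; 4 new (g, r, m, w)
  "fjsddecc" → prefix "fjsdd" already present; 3 new (e, c, c)
  "sssbqwib" → prefix "sss" already present; 5 new (b, q, w, i, b)
  "fjsdlwe" → prefix "fjsd" already present; 3 new (l, w, e)
  "sssyutoiily" → prefix "sss" already present; 8 new (y, u, t, o, i, i, l, y)
  "sssrdbk" → prefix "sss" already present; 4 new (r, d, b, k)
  "fjsdzxyvt" → prefix "fjsd" already present; 5 new (z, x, y, v, t)
  "fjsdafixsk" → prefix "fjsd" already present; 6 new (a, f, i, x, s, k)
Total nodes = 8 + 9 + 8 + 2 + 4 + 5 + 6 + 4 + 1 + 8 + 4 + 3 + 5 + 3 + 8 + 4 + 5 + 6 = 93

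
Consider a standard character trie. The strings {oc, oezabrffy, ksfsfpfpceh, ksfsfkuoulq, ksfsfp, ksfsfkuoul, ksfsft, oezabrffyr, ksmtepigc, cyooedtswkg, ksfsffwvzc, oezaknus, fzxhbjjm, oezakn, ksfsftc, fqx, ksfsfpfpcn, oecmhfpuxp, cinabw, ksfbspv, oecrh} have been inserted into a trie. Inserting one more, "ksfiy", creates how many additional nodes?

"ksf" is already a path in the trie; the remaining "iy" must be added.
Each of the 2 remaining characters creates one node.

2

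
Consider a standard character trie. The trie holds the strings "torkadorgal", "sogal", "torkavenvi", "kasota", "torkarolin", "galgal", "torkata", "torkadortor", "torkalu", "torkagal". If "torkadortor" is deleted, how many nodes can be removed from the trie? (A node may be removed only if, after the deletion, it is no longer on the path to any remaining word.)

Walk "torkadortor" from the leaf back toward the root, removing each node that no remaining word uses.
The suffix "tor" (3 nodes) is used only by "torkadortor"; the node for "torkador" still has the child "g", so pruning stops there.
Nodes removed: 3

3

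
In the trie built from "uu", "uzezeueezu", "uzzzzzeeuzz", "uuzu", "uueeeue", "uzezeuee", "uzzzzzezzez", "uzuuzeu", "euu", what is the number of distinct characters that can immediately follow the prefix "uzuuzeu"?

0

Follow the path "uzuuzeu" to its node, then look at its outgoing edges.
No stored string extends past "uzuuzeu".
That node has 0 child edges.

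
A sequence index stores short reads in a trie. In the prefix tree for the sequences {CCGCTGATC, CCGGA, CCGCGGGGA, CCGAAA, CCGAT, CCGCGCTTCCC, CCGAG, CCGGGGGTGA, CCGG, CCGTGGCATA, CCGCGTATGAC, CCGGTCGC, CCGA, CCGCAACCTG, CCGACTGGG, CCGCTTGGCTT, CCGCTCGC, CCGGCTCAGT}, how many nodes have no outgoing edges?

A leaf is a node with no children — equivalently, the end of a word that is not a proper prefix of any other stored word.
Those words: "CCGAAA", "CCGACTGGG", "CCGAG", "CCGAT", "CCGCAACCTG", "CCGCGCTTCCC", "CCGCGGGGA", "CCGCGTATGAC", "CCGCTCGC", "CCGCTGATC", "CCGCTTGGCTT", "CCGGA", "CCGGCTCAGT", "CCGGGGGTGA", "CCGGTCGC", "CCGTGGCATA"
Leaf count: 16

16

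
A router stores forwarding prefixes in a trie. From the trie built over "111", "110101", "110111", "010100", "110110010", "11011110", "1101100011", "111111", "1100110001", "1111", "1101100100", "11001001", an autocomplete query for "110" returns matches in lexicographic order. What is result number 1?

Filter for "110…" and sort: "11001001", "1100110001", "110101", "1101100011", "110110010", "1101100100", "110111", "11011110"
Position 1: 11001001

11001001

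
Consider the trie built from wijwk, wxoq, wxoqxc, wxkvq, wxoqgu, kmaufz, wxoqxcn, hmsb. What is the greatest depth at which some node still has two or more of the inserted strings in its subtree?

Equivalently: take the maximum, over all pairs, of their longest common prefix length.
e.g. "wxoqxc" and "wxoqxcn" share the prefix "wxoqxc" of length 6; no pair shares a longer one.
Longest shared-prefix length: 6

6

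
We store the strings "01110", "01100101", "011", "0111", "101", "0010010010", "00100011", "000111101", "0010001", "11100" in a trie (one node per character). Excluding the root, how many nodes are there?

Trace insertions, counting only characters that open a new branch:
  "01110" → 5 new (0, 1, 1, 1, 0)
  "01100101" → prefix "011" already present; 5 new (0, 0, 1, 0, 1)
  "011" → prefix "011" already present; 0 new (none)
  "0111" → prefix "0111" already present; 0 new (none)
  "101" → 3 new (1, 0, 1)
  "0010010010" → prefix "0" already present; 9 new (0, 1, 0, 0, 1, 0, 0, 1, 0)
  "00100011" → prefix "00100" already present; 3 new (0, 1, 1)
  "000111101" → prefix "00" already present; 7 new (0, 1, 1, 1, 1, 0, 1)
  "0010001" → prefix "0010001" already present; 0 new (none)
  "11100" → prefix "1" already present; 4 new (1, 1, 0, 0)
Total nodes = 5 + 5 + 0 + 0 + 3 + 9 + 3 + 7 + 0 + 4 = 36

36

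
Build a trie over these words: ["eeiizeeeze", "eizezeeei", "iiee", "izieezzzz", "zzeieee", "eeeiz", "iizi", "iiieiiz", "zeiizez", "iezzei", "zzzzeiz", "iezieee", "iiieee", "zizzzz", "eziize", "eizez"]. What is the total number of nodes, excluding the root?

79

Trace insertions, counting only characters that open a new branch:
  "eeiizeeeze" → 10 new (e, e, i, i, z, e, e, e, z, e)
  "eizezeeei" → prefix "e" already present; 8 new (i, z, e, z, e, e, e, i)
  "iiee" → 4 new (i, i, e, e)
  "izieezzzz" → prefix "i" already present; 8 new (z, i, e, e, z, z, z, z)
  "zzeieee" → 7 new (z, z, e, i, e, e, e)
  "eeeiz" → prefix "ee" already present; 3 new (e, i, z)
  "iizi" → prefix "ii" already present; 2 new (z, i)
  "iiieiiz" → prefix "ii" already present; 5 new (i, e, i, i, z)
  "zeiizez" → prefix "z" already present; 6 new (e, i, i, z, e, z)
  "iezzei" → prefix "i" already present; 5 new (e, z, z, e, i)
  "zzzzeiz" → prefix "zz" already present; 5 new (z, z, e, i, z)
  "iezieee" → prefix "iez" already present; 4 new (i, e, e, e)
  "iiieee" → prefix "iiie" already present; 2 new (e, e)
  "zizzzz" → prefix "z" already present; 5 new (i, z, z, z, z)
  "eziize" → prefix "e" already present; 5 new (z, i, i, z, e)
  "eizez" → prefix "eizez" already present; 0 new (none)
Total nodes = 10 + 8 + 4 + 8 + 7 + 3 + 2 + 5 + 6 + 5 + 5 + 4 + 2 + 5 + 5 + 0 = 79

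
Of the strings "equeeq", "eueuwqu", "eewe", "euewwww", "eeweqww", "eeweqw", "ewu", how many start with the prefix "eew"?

3

Walk to "eew"; the words in its subtree are exactly those with that prefix.
Words under "eew": eewe, eeweqw, eeweqww
Count: 3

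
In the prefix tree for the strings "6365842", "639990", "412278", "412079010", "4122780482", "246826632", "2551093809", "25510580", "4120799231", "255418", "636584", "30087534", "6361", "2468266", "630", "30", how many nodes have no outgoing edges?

Leaves are exactly the stored words that no other stored word extends.
Those words: "246826632", "25510580", "2551093809", "255418", "30087534", "412079010", "4120799231", "4122780482", "630", "6361", "6365842", "639990"
Leaf count: 12

12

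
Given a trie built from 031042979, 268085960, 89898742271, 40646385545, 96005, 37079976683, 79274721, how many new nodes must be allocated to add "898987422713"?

1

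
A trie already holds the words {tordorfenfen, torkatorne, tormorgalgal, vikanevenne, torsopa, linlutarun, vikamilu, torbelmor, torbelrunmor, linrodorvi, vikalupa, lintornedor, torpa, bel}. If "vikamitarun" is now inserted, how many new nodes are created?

The longest prefix of "vikamitarun" already in the trie is "vikami" (length 6).
New nodes needed: |"vikamitarun"| − 6 = 11 − 6 = 5.

5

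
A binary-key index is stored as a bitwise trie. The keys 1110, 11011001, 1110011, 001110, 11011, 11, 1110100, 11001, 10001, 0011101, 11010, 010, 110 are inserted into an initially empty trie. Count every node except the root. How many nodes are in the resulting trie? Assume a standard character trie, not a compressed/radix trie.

Count nodes per top-level branch (shared prefixes stored once):
  '0'-branch (001110, 0011101, 010): 9 nodes
  '1'-branch (10001, 11, 110, 11001, 11010, 11011, 11011001, 1110, 1110011, 1110100): 23 nodes
Sum: 32

32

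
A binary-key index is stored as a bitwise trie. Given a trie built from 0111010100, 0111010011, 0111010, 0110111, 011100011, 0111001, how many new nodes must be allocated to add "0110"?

"0110" is already a full path in the trie; only an end-marker is added.
No new nodes are needed: 0.

0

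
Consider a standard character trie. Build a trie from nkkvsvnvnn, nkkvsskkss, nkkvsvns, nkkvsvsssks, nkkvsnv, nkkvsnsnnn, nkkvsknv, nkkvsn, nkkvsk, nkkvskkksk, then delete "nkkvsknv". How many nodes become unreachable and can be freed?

After clearing the end-marker at "nkkvsknv", prune upward until reaching a node still needed by another word.
The suffix "nv" (2 nodes) is used only by "nkkvsknv"; the node for "nkkvsk" still has the child "k", so pruning stops there.
Nodes removed: 2

2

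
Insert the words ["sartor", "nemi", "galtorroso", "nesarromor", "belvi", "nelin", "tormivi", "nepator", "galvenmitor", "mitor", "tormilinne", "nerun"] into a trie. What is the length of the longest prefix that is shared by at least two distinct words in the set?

5

The deepest shared node is where two words last agree before diverging.
"tormilinne" and "tormivi" agree on "tormi" (5 characters) before diverging; nothing deeper is shared.
Longest shared-prefix length: 5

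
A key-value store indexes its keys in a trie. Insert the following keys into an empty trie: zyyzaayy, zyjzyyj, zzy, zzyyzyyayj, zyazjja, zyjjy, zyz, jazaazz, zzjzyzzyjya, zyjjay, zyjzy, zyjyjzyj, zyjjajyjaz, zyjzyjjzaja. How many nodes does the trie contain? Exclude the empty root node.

Count nodes per top-level branch (shared prefixes stored once):
  'j'-branch (jazaazz): 7 nodes
  'z'-branch (zyazjja, zyjjajyjaz, zyjjay, zyjjy, zyjyjzyj, zyjzy, zyjzyjjzaja, zyjzyyj, zyyzaayy, zyz, zzjzyzzyjya, zzy, zzyyzyyayj): 57 nodes
Sum: 64

64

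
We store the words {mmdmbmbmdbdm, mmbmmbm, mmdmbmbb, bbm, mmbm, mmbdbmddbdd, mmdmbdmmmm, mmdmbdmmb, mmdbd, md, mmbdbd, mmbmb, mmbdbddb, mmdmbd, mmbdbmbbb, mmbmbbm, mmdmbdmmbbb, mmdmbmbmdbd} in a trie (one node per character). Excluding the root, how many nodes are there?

Trace insertions, counting only characters that open a new branch:
  "mmdmbmbmdbdm" → 12 new (m, m, d, m, b, m, b, m, d, b, d, m)
  "mmbmmbm" → prefix "mm" already present; 5 new (b, m, m, b, m)
  "mmdmbmbb" → prefix "mmdmbmb" already present; 1 new (b)
  "bbm" → 3 new (b, b, m)
  "mmbm" → prefix "mmbm" already present; 0 new (none)
  "mmbdbmddbdd" → prefix "mmb" already present; 8 new (d, b, m, d, d, b, d, d)
  "mmdmbdmmmm" → prefix "mmdmb" already present; 5 new (d, m, m, m, m)
  "mmdmbdmmb" → prefix "mmdmbdmm" already present; 1 new (b)
  "mmdbd" → prefix "mmd" already present; 2 new (b, d)
  "md" → prefix "m" already present; 1 new (d)
  "mmbdbd" → prefix "mmbdb" already present; 1 new (d)
  "mmbmb" → prefix "mmbm" already present; 1 new (b)
  "mmbdbddb" → prefix "mmbdbd" already present; 2 new (d, b)
  "mmdmbd" → prefix "mmdmbd" already present; 0 new (none)
  "mmbdbmbbb" → prefix "mmbdbm" already present; 3 new (b, b, b)
  "mmbmbbm" → prefix "mmbmb" already present; 2 new (b, m)
  "mmdmbdmmbbb" → prefix "mmdmbdmmb" already present; 2 new (b, b)
  "mmdmbmbmdbd" → prefix "mmdmbmbmdbd" already present; 0 new (none)
Total nodes = 12 + 5 + 1 + 3 + 0 + 8 + 5 + 1 + 2 + 1 + 1 + 1 + 2 + 0 + 3 + 2 + 2 + 0 = 49

49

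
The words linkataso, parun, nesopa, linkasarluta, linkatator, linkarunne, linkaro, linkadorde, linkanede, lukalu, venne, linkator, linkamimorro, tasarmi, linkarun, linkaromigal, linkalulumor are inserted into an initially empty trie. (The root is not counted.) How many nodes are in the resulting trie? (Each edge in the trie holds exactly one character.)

83

Insert word by word; a character creates a node only if that edge doesn't already exist:
  "linkataso" → 9 new (l, i, n, k, a, t, a, s, o)
  "parun" → 5 new (p, a, r, u, n)
  "nesopa" → 6 new (n, e, s, o, p, a)
  "linkasarluta" → prefix "linka" already present; 7 new (s, a, r, l, u, t, a)
  "linkatator" → prefix "linkata" already present; 3 new (t, o, r)
  "linkarunne" → prefix "linka" already present; 5 new (r, u, n, n, e)
  "linkaro" → prefix "linkar" already present; 1 new (o)
  "linkadorde" → prefix "linka" already present; 5 new (d, o, r, d, e)
  "linkanede" → prefix "linka" already present; 4 new (n, e, d, e)
  "lukalu" → prefix "l" already present; 5 new (u, k, a, l, u)
  "venne" → 5 new (v, e, n, n, e)
  "linkator" → prefix "linkat" already present; 2 new (o, r)
  "linkamimorro" → prefix "linka" already present; 7 new (m, i, m, o, r, r, o)
  "tasarmi" → 7 new (t, a, s, a, r, m, i)
  "linkarun" → prefix "linkarun" already present; 0 new (none)
  "linkaromigal" → prefix "linkaro" already present; 5 new (m, i, g, a, l)
  "linkalulumor" → prefix "linka" already present; 7 new (l, u, l, u, m, o, r)
Total nodes = 9 + 5 + 6 + 7 + 3 + 5 + 1 + 5 + 4 + 5 + 5 + 2 + 7 + 7 + 0 + 5 + 7 = 83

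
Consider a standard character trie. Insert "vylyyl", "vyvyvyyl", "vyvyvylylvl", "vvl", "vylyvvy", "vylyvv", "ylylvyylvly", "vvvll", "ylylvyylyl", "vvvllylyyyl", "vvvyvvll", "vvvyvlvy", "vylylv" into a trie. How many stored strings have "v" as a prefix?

11

Traverse to the node for "v", then collect every word in that subtree.
Words under "v": vvl, vvvll, vvvllylyyyl, vvvyvlvy, vvvyvvll, vylylv, vylyvv, vylyvvy, vylyyl, vyvyvylylvl, vyvyvyyl
Count: 11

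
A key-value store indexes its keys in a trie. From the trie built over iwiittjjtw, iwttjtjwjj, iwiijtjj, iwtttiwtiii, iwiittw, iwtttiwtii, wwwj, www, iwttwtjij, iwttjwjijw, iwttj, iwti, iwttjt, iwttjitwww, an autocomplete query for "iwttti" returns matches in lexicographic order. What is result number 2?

iwtttiwtiii

DFS of the "iwttti" subtree visits, in order: "iwtttiwtii", "iwtttiwtiii"
The 2nd is iwtttiwtiii.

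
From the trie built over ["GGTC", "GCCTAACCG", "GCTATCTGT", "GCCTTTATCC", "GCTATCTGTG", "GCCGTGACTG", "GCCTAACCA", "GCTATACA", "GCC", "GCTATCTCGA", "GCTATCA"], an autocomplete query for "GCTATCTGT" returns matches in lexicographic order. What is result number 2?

GCTATCTGTG

Words with prefix "GCTATCTGT", in lexicographic order: "GCTATCTGT", "GCTATCTGTG"
Position 2: GCTATCTGTG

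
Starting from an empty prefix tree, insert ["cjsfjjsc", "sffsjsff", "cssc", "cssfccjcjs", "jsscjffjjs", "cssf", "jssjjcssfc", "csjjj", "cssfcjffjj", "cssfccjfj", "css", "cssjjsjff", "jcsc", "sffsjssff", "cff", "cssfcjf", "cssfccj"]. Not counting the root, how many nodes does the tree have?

Trace insertions, counting only characters that open a new branch:
  "cjsfjjsc" → 8 new (c, j, s, f, j, j, s, c)
  "sffsjsff" → 8 new (s, f, f, s, j, s, f, f)
  "cssc" → prefix "c" already present; 3 new (s, s, c)
  "cssfccjcjs" → prefix "css" already present; 7 new (f, c, c, j, c, j, s)
  "jsscjffjjs" → 10 new (j, s, s, c, j, f, f, j, j, s)
  "cssf" → prefix "cssf" already present; 0 new (none)
  "jssjjcssfc" → prefix "jss" already present; 7 new (j, j, c, s, s, f, c)
  "csjjj" → prefix "cs" already present; 3 new (j, j, j)
  "cssfcjffjj" → prefix "cssfc" already present; 5 new (j, f, f, j, j)
  "cssfccjfj" → prefix "cssfccj" already present; 2 new (f, j)
  "css" → prefix "css" already present; 0 new (none)
  "cssjjsjff" → prefix "css" already present; 6 new (j, j, s, j, f, f)
  "jcsc" → prefix "j" already present; 3 new (c, s, c)
  "sffsjssff" → prefix "sffsjs" already present; 3 new (s, f, f)
  "cff" → prefix "c" already present; 2 new (f, f)
  "cssfcjf" → prefix "cssfcjf" already present; 0 new (none)
  "cssfccj" → prefix "cssfccj" already present; 0 new (none)
Total nodes = 8 + 8 + 3 + 7 + 10 + 0 + 7 + 3 + 5 + 2 + 0 + 6 + 3 + 3 + 2 + 0 + 0 = 67

67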